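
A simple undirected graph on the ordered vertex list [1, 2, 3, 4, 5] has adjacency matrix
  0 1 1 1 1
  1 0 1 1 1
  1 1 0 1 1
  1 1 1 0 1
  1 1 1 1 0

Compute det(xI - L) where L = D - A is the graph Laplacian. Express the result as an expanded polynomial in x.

Each diagonal entry of L is the vertex degree and each off-diagonal entry is -1 where an edge is present, 0 otherwise; in the order [1, 2, 3, 4, 5] the diagonal is [4, 4, 4, 4, 4]. The eigenvalues of L are [0, 5, 5, 5, 5]; the characteristic polynomial is the product of (x - lambda_i), which multiplies out to x^5 - 20x^4 + 150x^3 - 500x^2 + 625x. The constant term is 0 because L is singular (the all-ones vector lies in its kernel). The eigenvalues sum to 20, which equals trace(L) = 2|E|.

x^5 - 20x^4 + 150x^3 - 500x^2 + 625x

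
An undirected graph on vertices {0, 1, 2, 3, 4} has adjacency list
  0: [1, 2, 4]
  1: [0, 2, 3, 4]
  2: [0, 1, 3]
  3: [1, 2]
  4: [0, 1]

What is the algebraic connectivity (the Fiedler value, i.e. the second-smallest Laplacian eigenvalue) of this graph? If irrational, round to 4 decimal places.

1.5858

Reading degrees in the order [0, 1, 2, 3, 4] gives [3, 4, 3, 2, 2]; set D = diag(3, 4, 3, 2, 2) and form L = D - A. The sorted Laplacian eigenvalues are [0, 1.5858, 3, 4.4142, 5]; the algebraic connectivity is the second entry, 1.5858. There is one zero in the spectrum, matching the 1 component.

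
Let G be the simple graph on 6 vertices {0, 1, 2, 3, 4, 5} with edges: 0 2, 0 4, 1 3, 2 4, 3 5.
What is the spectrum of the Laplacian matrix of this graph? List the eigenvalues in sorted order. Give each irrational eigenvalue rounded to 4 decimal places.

[0, 0, 1, 3, 3, 3]

With the vertex order [0, 1, 2, 3, 4, 5], the degrees are [2, 1, 2, 2, 2, 1], giving D = diag(2, 1, 2, 2, 2, 1) and L = D - A. L is symmetric positive semidefinite, so every eigenvalue is real and nonnegative. The 2 zero eigenvalues correspond to the 2 connected components. The eigenvalues sum to 10, which equals trace(L) = 2|E|.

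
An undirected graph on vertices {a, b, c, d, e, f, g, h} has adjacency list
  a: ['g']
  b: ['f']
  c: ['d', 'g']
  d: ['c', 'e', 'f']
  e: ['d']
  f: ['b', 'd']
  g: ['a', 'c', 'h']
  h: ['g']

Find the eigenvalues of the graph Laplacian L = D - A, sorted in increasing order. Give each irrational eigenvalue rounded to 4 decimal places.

Each diagonal entry of L is the vertex degree and each off-diagonal entry is -1 where an edge is present, 0 otherwise; in the order [a, b, c, d, e, f, g, h] the diagonal is [1, 1, 2, 3, 1, 2, 3, 1]. The multiplicity of 0 as a Laplacian eigenvalue equals the number of connected components. The largest eigenvalue, 4.4763, is at most the vertex count 8. The eigenvalues sum to 14, which equals trace(L) = 2|E|.

[0, 0.2137, 0.6177, 1, 1.4977, 2.3537, 3.8408, 4.4763]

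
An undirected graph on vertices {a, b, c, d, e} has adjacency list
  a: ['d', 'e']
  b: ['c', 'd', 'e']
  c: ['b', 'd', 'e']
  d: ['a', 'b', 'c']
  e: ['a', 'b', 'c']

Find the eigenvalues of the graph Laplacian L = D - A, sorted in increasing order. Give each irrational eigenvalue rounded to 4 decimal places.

Each diagonal entry of L is the vertex degree and each off-diagonal entry is -1 where an edge is present, 0 otherwise; in the order [a, b, c, d, e] the diagonal is [2, 3, 3, 3, 3]. Diagonalising L (or applying a numerical eigensolver to the 5x5 matrix) gives the spectrum above. By the matrix-tree theorem the graph has (1/5) * product of the nonzero eigenvalues = 24 spanning trees.

[0, 2, 3, 4, 5]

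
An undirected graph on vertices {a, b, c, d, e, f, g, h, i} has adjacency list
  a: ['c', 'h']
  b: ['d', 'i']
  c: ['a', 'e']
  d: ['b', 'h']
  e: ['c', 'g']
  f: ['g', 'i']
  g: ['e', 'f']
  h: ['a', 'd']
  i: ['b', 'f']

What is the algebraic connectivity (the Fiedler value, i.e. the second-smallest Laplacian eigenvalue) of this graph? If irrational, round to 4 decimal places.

0.4679

Reading degrees in the order [a, b, c, d, e, f, g, h, i] gives [2, 2, 2, 2, 2, 2, 2, 2, 2]; set D = diag(2, 2, 2, 2, 2, 2, 2, 2, 2) and form L = D - A. The sorted Laplacian eigenvalues are [0, 0.4679, 0.4679, 1.6527, 1.6527, 3, 3, 3.8794, 3.8794]; the algebraic connectivity is the second entry, 0.4679. By the matrix-tree theorem the graph has (1/9) * product of the nonzero eigenvalues = 9 spanning trees. The largest eigenvalue, 3.8794, is at most the vertex count 9.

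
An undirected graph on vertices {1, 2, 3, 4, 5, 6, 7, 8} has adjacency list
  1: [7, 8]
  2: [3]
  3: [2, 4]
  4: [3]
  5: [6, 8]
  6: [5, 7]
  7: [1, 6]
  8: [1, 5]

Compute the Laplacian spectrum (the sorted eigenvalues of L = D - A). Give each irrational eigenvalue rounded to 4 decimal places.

[0, 0, 1, 1.3820, 1.3820, 3, 3.6180, 3.6180]

Each diagonal entry of L is the vertex degree and each off-diagonal entry is -1 where an edge is present, 0 otherwise; in the order [1, 2, 3, 4, 5, 6, 7, 8] the diagonal is [2, 1, 2, 1, 2, 2, 2, 2]. Since every row of L sums to 0, the all-ones vector is in the kernel and 0 is an eigenvalue. The 2 zero eigenvalues correspond to the 2 connected components. The largest eigenvalue, 3.6180, is at most the vertex count 8.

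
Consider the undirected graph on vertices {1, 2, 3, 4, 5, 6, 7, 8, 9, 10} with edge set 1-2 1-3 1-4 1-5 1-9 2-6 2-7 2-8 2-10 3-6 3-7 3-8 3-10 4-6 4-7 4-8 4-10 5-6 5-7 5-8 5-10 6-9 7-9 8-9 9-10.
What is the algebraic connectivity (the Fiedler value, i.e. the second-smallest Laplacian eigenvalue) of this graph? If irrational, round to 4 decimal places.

Each diagonal entry of L is the vertex degree and each off-diagonal entry is -1 where an edge is present, 0 otherwise; in the order [1, 2, 3, 4, 5, 6, 7, 8, 9, 10] the diagonal is [5, 5, 5, 5, 5, 5, 5, 5, 5, 5]. The smallest Laplacian eigenvalue is always 0. The next one, lambda_2 = 5, measures how hard the graph is to disconnect: larger values mean better connectivity. There is one zero in the spectrum, matching the 1 component.

5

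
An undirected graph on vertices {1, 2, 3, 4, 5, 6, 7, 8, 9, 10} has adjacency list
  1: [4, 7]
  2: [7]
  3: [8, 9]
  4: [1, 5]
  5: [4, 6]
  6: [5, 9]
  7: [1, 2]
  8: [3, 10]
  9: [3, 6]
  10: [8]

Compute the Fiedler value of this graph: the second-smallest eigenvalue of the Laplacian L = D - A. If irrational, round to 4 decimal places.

0.0979

With the vertex order [1, 2, 3, 4, 5, 6, 7, 8, 9, 10], the degrees are [2, 1, 2, 2, 2, 2, 2, 2, 2, 1], giving D = diag(2, 1, 2, 2, 2, 2, 2, 2, 2, 1) and L = D - A. The smallest Laplacian eigenvalue is always 0. The next one, lambda_2 = 0.0979, measures how hard the graph is to disconnect: larger values mean better connectivity. The eigenvalues sum to 18, which equals trace(L) = 2|E|.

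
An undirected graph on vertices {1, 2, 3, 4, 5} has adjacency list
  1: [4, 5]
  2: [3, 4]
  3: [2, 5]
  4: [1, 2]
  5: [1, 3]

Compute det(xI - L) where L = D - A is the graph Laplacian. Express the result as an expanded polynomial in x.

Each diagonal entry of L is the vertex degree and each off-diagonal entry is -1 where an edge is present, 0 otherwise; in the order [1, 2, 3, 4, 5] the diagonal is [2, 2, 2, 2, 2]. L has integer entries, so p(x) = det(xI - L) has integer coefficients. Expanding the determinant yields x^5 - 10x^4 + 35x^3 - 50x^2 + 25x. The coefficient of x^4 equals -trace(L) = -10, matching the sum of degrees.

x^5 - 10x^4 + 35x^3 - 50x^2 + 25x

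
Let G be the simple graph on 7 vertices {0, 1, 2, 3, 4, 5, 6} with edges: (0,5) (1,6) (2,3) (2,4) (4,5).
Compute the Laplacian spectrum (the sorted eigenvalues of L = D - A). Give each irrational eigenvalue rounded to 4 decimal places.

[0, 0, 0.3820, 1.3820, 2, 2.6180, 3.6180]

With the vertex order [0, 1, 2, 3, 4, 5, 6], the degrees are [1, 1, 2, 1, 2, 2, 1], giving D = diag(1, 1, 2, 1, 2, 2, 1) and L = D - A. The multiplicity of 0 as a Laplacian eigenvalue equals the number of connected components. The 2 zero eigenvalues correspond to the 2 connected components. There are 2 zeros in the spectrum, matching the 2 components. The eigenvalues sum to 10, which equals trace(L) = 2|E|.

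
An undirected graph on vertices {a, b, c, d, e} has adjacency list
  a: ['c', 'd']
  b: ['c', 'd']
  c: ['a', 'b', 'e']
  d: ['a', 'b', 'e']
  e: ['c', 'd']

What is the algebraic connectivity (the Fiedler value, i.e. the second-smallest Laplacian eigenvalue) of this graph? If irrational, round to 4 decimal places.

2

Each diagonal entry of L is the vertex degree and each off-diagonal entry is -1 where an edge is present, 0 otherwise; in the order [a, b, c, d, e] the diagonal is [2, 2, 3, 3, 2]. The smallest Laplacian eigenvalue is always 0. The next one, lambda_2 = 2, measures how hard the graph is to disconnect: larger values mean better connectivity. The largest eigenvalue, 5, is at most the vertex count 5. By the matrix-tree theorem the graph has (1/5) * product of the nonzero eigenvalues = 12 spanning trees.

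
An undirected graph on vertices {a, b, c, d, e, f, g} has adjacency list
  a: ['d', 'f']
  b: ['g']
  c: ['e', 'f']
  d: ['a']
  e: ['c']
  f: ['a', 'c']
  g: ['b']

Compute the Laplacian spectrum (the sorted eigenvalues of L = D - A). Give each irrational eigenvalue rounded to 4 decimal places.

[0, 0, 0.3820, 1.3820, 2, 2.6180, 3.6180]

Reading degrees in the order [a, b, c, d, e, f, g] gives [2, 1, 2, 1, 1, 2, 1]; set D = diag(2, 1, 2, 1, 1, 2, 1) and form L = D - A. L is symmetric positive semidefinite, so every eigenvalue is real and nonnegative. The 2 zero eigenvalues correspond to the 2 connected components. The largest eigenvalue, 3.6180, is at most the vertex count 7. The eigenvalues sum to 10, which equals trace(L) = 2|E|.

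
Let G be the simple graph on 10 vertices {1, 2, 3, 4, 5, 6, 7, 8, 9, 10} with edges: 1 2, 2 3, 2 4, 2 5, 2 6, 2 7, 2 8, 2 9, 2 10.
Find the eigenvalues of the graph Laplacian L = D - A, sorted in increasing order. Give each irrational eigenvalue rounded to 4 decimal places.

With the vertex order [1, 2, 3, 4, 5, 6, 7, 8, 9, 10], the degrees are [1, 9, 1, 1, 1, 1, 1, 1, 1, 1], giving D = diag(1, 9, 1, 1, 1, 1, 1, 1, 1, 1) and L = D - A. The multiplicity of 0 as a Laplacian eigenvalue equals the number of connected components. The single zero eigenvalue shows the graph is connected. There is one zero in the spectrum, matching the 1 component.

[0, 1, 1, 1, 1, 1, 1, 1, 1, 10]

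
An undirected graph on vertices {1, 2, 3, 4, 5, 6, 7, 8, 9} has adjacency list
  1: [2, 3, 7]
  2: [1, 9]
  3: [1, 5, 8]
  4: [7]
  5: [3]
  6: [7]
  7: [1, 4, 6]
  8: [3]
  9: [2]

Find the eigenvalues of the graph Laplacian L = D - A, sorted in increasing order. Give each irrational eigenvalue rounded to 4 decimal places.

[0, 0.2679, 0.3446, 1, 1, 1.7892, 3, 3.7321, 4.8662]

With the vertex order [1, 2, 3, 4, 5, 6, 7, 8, 9], the degrees are [3, 2, 3, 1, 1, 1, 3, 1, 1], giving D = diag(3, 2, 3, 1, 1, 1, 3, 1, 1) and L = D - A. The multiplicity of 0 as a Laplacian eigenvalue equals the number of connected components.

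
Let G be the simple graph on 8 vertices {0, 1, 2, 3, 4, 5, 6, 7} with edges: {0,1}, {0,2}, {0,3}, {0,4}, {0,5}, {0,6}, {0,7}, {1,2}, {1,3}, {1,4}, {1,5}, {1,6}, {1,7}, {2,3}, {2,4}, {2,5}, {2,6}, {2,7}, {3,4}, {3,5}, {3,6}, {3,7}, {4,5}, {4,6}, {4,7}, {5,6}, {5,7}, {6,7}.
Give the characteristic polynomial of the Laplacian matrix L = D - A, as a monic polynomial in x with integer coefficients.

Each diagonal entry of L is the vertex degree and each off-diagonal entry is -1 where an edge is present, 0 otherwise; in the order [0, 1, 2, 3, 4, 5, 6, 7] the diagonal is [7, 7, 7, 7, 7, 7, 7, 7]. Computing det(xI - L) by cofactor expansion (or equivalently via sum-over-permutations) gives x^8 - 56x^7 + 1344x^6 - 17920x^5 + 143360x^4 - 688128x^3 + 1835008x^2 - 2097152x. The coefficient of x^7 equals -trace(L) = -56, matching the sum of degrees. The largest eigenvalue, 8, is at most the vertex count 8.

x^8 - 56x^7 + 1344x^6 - 17920x^5 + 143360x^4 - 688128x^3 + 1835008x^2 - 2097152x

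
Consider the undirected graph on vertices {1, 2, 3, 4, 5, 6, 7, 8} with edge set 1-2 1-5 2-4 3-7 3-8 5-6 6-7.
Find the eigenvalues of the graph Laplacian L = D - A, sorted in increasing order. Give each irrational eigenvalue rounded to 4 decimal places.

With the vertex order [1, 2, 3, 4, 5, 6, 7, 8], the degrees are [2, 2, 2, 1, 2, 2, 2, 1], giving D = diag(2, 2, 2, 1, 2, 2, 2, 1) and L = D - A. The multiplicity of 0 as a Laplacian eigenvalue equals the number of connected components. There is one zero in the spectrum, matching the 1 component. The largest eigenvalue, 3.8478, is at most the vertex count 8.

[0, 0.1522, 0.5858, 1.2346, 2, 2.7654, 3.4142, 3.8478]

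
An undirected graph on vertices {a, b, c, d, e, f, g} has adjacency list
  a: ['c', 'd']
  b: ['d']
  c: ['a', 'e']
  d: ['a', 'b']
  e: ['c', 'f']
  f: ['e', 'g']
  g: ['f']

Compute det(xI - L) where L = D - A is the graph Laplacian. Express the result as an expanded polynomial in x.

x^7 - 12x^6 + 55x^5 - 120x^4 + 126x^3 - 56x^2 + 7x

Each diagonal entry of L is the vertex degree and each off-diagonal entry is -1 where an edge is present, 0 otherwise; in the order [a, b, c, d, e, f, g] the diagonal is [2, 1, 2, 2, 2, 2, 1]. Computing det(xI - L) by cofactor expansion (or equivalently via sum-over-permutations) gives x^7 - 12x^6 + 55x^5 - 120x^4 + 126x^3 - 56x^2 + 7x. Since p(0) = det(-L) = 0, x divides p(x). By the matrix-tree theorem the graph has (1/7) * product of the nonzero eigenvalues = 1 spanning tree.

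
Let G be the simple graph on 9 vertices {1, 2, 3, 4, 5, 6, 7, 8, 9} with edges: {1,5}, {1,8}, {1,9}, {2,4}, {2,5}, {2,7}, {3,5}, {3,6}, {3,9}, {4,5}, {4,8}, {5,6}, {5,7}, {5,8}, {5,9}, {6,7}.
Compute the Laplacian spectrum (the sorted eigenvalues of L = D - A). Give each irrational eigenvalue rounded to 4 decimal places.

[0, 1.5858, 1.5858, 3, 3, 4.4142, 4.4142, 5, 9]

Reading degrees in the order [1, 2, 3, 4, 5, 6, 7, 8, 9] gives [3, 3, 3, 3, 8, 3, 3, 3, 3]; set D = diag(3, 3, 3, 3, 8, 3, 3, 3, 3) and form L = D - A. Since every row of L sums to 0, the all-ones vector is in the kernel and 0 is an eigenvalue. The eigenvalues sum to 32, which equals trace(L) = 2|E|.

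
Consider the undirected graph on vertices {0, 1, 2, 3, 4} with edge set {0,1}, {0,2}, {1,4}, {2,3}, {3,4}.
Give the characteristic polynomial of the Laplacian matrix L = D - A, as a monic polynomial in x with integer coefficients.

With the vertex order [0, 1, 2, 3, 4], the degrees are [2, 2, 2, 2, 2], giving D = diag(2, 2, 2, 2, 2) and L = D - A. L has integer entries, so p(x) = det(xI - L) has integer coefficients. Expanding the determinant yields x^5 - 10x^4 + 35x^3 - 50x^2 + 25x. The coefficient of x^4 equals -trace(L) = -10, matching the sum of degrees. The eigenvalues sum to 10, which equals trace(L) = 2|E|.

x^5 - 10x^4 + 35x^3 - 50x^2 + 25x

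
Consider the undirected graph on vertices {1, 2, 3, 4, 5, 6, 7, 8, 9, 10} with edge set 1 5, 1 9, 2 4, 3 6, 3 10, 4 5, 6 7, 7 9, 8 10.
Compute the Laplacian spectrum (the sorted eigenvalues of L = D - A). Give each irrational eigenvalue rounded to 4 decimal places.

[0, 0.0979, 0.3820, 0.8244, 1.3820, 2, 2.6180, 3.1756, 3.6180, 3.9021]

With the vertex order [1, 2, 3, 4, 5, 6, 7, 8, 9, 10], the degrees are [2, 1, 2, 2, 2, 2, 2, 1, 2, 2], giving D = diag(2, 1, 2, 2, 2, 2, 2, 1, 2, 2) and L = D - A. The multiplicity of 0 as a Laplacian eigenvalue equals the number of connected components. The single zero eigenvalue shows the graph is connected.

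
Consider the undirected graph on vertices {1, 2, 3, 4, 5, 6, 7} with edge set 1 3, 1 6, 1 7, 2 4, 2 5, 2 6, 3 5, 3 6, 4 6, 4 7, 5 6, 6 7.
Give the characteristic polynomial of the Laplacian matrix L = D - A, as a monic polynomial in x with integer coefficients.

Each diagonal entry of L is the vertex degree and each off-diagonal entry is -1 where an edge is present, 0 otherwise; in the order [1, 2, 3, 4, 5, 6, 7] the diagonal is [3, 3, 3, 3, 3, 6, 3]. Computing det(xI - L) by cofactor expansion (or equivalently via sum-over-permutations) gives x^7 - 24x^6 + 231x^5 - 1140x^4 + 3036x^3 - 4128x^2 + 2240x. The coefficient of x^6 equals -trace(L) = -24, matching the sum of degrees. The largest eigenvalue, 7, is at most the vertex count 7. The eigenvalues sum to 24, which equals trace(L) = 2|E|.

x^7 - 24x^6 + 231x^5 - 1140x^4 + 3036x^3 - 4128x^2 + 2240x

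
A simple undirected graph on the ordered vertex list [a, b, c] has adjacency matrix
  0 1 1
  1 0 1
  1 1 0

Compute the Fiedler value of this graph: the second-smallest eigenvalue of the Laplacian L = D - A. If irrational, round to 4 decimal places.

3

Each diagonal entry of L is the vertex degree and each off-diagonal entry is -1 where an edge is present, 0 otherwise; in the order [a, b, c] the diagonal is [2, 2, 2]. The smallest Laplacian eigenvalue is always 0. The next one, lambda_2 = 3, measures how hard the graph is to disconnect: larger values mean better connectivity. The eigenvalues sum to 6, which equals trace(L) = 2|E|. By the matrix-tree theorem the graph has (1/3) * product of the nonzero eigenvalues = 3 spanning trees.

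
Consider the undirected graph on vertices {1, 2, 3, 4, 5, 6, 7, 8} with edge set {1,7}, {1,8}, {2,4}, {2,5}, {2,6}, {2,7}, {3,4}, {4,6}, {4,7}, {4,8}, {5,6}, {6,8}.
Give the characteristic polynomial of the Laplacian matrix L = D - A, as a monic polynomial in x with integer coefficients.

Each diagonal entry of L is the vertex degree and each off-diagonal entry is -1 where an edge is present, 0 otherwise; in the order [1, 2, 3, 4, 5, 6, 7, 8] the diagonal is [2, 4, 1, 5, 2, 4, 3, 3]. Computing det(xI - L) by cofactor expansion (or equivalently via sum-over-permutations) gives x^8 - 24x^7 + 234x^6 - 1192x^5 + 3396x^4 - 5360x^3 + 4296x^2 - 1344x. The constant term is 0 because L is singular (the all-ones vector lies in its kernel).

x^8 - 24x^7 + 234x^6 - 1192x^5 + 3396x^4 - 5360x^3 + 4296x^2 - 1344x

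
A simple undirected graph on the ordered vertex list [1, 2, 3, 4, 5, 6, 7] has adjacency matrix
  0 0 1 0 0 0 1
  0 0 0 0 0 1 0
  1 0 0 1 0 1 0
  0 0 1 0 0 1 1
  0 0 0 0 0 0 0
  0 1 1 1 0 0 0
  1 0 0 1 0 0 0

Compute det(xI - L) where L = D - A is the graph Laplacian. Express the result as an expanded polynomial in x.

x^7 - 14x^6 + 73x^5 - 174x^4 + 185x^3 - 66x^2

With the vertex order [1, 2, 3, 4, 5, 6, 7], the degrees are [2, 1, 3, 3, 0, 3, 2], giving D = diag(2, 1, 3, 3, 0, 3, 2) and L = D - A. L has integer entries, so p(x) = det(xI - L) has integer coefficients. Expanding the determinant yields x^7 - 14x^6 + 73x^5 - 174x^4 + 185x^3 - 66x^2. Since p(0) = det(-L) = 0, x divides p(x). The largest eigenvalue, 4.6180, is at most the vertex count 7. There are 2 zeros in the spectrum, matching the 2 components.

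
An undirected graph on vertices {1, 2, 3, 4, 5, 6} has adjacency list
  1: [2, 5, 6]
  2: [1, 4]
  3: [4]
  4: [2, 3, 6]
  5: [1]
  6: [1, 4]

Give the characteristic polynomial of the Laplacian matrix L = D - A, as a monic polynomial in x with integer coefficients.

x^6 - 12x^5 + 52x^4 - 100x^3 + 84x^2 - 24x

Reading degrees in the order [1, 2, 3, 4, 5, 6] gives [3, 2, 1, 3, 1, 2]; set D = diag(3, 2, 1, 3, 1, 2) and form L = D - A. Computing det(xI - L) by cofactor expansion (or equivalently via sum-over-permutations) gives x^6 - 12x^5 + 52x^4 - 100x^3 + 84x^2 - 24x. Since p(0) = det(-L) = 0, x divides p(x). The largest eigenvalue, 4.7321, is at most the vertex count 6.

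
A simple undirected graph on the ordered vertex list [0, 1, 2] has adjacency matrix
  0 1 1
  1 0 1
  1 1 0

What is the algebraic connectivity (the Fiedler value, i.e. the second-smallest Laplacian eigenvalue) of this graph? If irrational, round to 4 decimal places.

3

Each diagonal entry of L is the vertex degree and each off-diagonal entry is -1 where an edge is present, 0 otherwise; in the order [0, 1, 2] the diagonal is [2, 2, 2]. The smallest Laplacian eigenvalue is always 0. The next one, lambda_2 = 3, measures how hard the graph is to disconnect: larger values mean better connectivity.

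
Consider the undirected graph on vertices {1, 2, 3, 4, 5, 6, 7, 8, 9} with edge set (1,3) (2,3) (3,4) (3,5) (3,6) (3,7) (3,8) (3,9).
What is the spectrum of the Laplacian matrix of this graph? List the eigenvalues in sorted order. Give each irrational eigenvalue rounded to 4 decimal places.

Each diagonal entry of L is the vertex degree and each off-diagonal entry is -1 where an edge is present, 0 otherwise; in the order [1, 2, 3, 4, 5, 6, 7, 8, 9] the diagonal is [1, 1, 8, 1, 1, 1, 1, 1, 1]. The multiplicity of 0 as a Laplacian eigenvalue equals the number of connected components.

[0, 1, 1, 1, 1, 1, 1, 1, 9]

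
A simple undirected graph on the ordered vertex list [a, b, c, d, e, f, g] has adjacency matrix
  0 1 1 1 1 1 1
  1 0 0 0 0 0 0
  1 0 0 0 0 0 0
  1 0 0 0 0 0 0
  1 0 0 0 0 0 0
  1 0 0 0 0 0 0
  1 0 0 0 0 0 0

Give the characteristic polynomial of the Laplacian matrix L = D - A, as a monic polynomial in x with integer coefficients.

With the vertex order [a, b, c, d, e, f, g], the degrees are [6, 1, 1, 1, 1, 1, 1], giving D = diag(6, 1, 1, 1, 1, 1, 1) and L = D - A. L has integer entries, so p(x) = det(xI - L) has integer coefficients. Expanding the determinant yields x^7 - 12x^6 + 45x^5 - 80x^4 + 75x^3 - 36x^2 + 7x. Since p(0) = det(-L) = 0, x divides p(x). There is one zero in the spectrum, matching the 1 component. The largest eigenvalue, 7, is at most the vertex count 7.

x^7 - 12x^6 + 45x^5 - 80x^4 + 75x^3 - 36x^2 + 7x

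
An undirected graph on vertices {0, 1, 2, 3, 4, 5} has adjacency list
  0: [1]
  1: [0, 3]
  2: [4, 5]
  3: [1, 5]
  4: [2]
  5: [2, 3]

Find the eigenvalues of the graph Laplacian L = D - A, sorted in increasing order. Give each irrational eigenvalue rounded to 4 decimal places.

Each diagonal entry of L is the vertex degree and each off-diagonal entry is -1 where an edge is present, 0 otherwise; in the order [0, 1, 2, 3, 4, 5] the diagonal is [1, 2, 2, 2, 1, 2]. Since every row of L sums to 0, the all-ones vector is in the kernel and 0 is an eigenvalue. The largest eigenvalue, 3.7321, is at most the vertex count 6. By the matrix-tree theorem the graph has (1/6) * product of the nonzero eigenvalues = 1 spanning tree.

[0, 0.2679, 1, 2, 3, 3.7321]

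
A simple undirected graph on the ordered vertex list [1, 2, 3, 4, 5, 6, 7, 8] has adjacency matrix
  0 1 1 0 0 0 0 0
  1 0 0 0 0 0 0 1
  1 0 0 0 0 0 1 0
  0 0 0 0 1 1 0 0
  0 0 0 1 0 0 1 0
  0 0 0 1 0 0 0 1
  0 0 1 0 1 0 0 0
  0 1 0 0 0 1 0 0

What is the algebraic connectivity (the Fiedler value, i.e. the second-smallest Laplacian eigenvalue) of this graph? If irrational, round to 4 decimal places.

0.5858

Each diagonal entry of L is the vertex degree and each off-diagonal entry is -1 where an edge is present, 0 otherwise; in the order [1, 2, 3, 4, 5, 6, 7, 8] the diagonal is [2, 2, 2, 2, 2, 2, 2, 2]. Computing the eigenvalues of L and sorting gives [0, 0.5858, 0.5858, 2, 2, 3.4142, 3.4142, 4]. The Fiedler value lambda_2 = 0.5858 is strictly positive, so the graph is connected. There is one zero in the spectrum, matching the 1 component.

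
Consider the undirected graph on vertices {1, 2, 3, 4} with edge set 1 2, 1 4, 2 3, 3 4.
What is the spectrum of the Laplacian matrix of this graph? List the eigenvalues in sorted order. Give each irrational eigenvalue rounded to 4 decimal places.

[0, 2, 2, 4]

Reading degrees in the order [1, 2, 3, 4] gives [2, 2, 2, 2]; set D = diag(2, 2, 2, 2) and form L = D - A. Diagonalising L (or applying a numerical eigensolver to the 4x4 matrix) gives the spectrum above. The single zero eigenvalue shows the graph is connected.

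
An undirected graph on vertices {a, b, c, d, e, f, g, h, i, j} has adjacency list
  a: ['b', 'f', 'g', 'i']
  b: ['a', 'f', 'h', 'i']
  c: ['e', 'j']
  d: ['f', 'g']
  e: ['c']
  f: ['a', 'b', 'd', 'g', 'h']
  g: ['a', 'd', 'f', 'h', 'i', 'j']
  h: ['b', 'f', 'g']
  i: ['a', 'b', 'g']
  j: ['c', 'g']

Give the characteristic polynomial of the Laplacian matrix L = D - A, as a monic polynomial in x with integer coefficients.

x^10 - 32x^9 + 434x^8 - 3258x^7 + 14820x^6 - 41962x^5 + 72864x^4 - 72846x^3 + 35851x^2 - 5420x

Each diagonal entry of L is the vertex degree and each off-diagonal entry is -1 where an edge is present, 0 otherwise; in the order [a, b, c, d, e, f, g, h, i, j] the diagonal is [4, 4, 2, 2, 1, 5, 6, 3, 3, 2]. Computing det(xI - L) by cofactor expansion (or equivalently via sum-over-permutations) gives x^10 - 32x^9 + 434x^8 - 3258x^7 + 14820x^6 - 41962x^5 + 72864x^4 - 72846x^3 + 35851x^2 - 5420x. The coefficient of x^9 equals -trace(L) = -32, matching the sum of degrees. There is one zero in the spectrum, matching the 1 component. By the matrix-tree theorem the graph has (1/10) * product of the nonzero eigenvalues = 542 spanning trees.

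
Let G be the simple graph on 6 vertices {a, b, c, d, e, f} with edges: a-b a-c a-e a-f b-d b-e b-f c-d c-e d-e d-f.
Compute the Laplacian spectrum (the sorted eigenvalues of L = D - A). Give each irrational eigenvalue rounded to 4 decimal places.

Each diagonal entry of L is the vertex degree and each off-diagonal entry is -1 where an edge is present, 0 otherwise; in the order [a, b, c, d, e, f] the diagonal is [4, 4, 3, 4, 4, 3]. Diagonalising L (or applying a numerical eigensolver to the 6x6 matrix) gives the spectrum above. By the matrix-tree theorem the graph has (1/6) * product of the nonzero eigenvalues = 224 spanning trees.

[0, 2.5858, 4, 4, 5.4142, 6]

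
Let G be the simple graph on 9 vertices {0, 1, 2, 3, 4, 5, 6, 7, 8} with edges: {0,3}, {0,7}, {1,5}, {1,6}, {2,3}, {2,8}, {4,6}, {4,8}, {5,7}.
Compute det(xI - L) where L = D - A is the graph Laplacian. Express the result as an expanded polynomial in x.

x^9 - 18x^8 + 135x^7 - 546x^6 + 1287x^5 - 1782x^4 + 1386x^3 - 540x^2 + 81x

With the vertex order [0, 1, 2, 3, 4, 5, 6, 7, 8], the degrees are [2, 2, 2, 2, 2, 2, 2, 2, 2], giving D = diag(2, 2, 2, 2, 2, 2, 2, 2, 2) and L = D - A. L has integer entries, so p(x) = det(xI - L) has integer coefficients. Expanding the determinant yields x^9 - 18x^8 + 135x^7 - 546x^6 + 1287x^5 - 1782x^4 + 1386x^3 - 540x^2 + 81x. Since p(0) = det(-L) = 0, x divides p(x). The largest eigenvalue, 3.8794, is at most the vertex count 9.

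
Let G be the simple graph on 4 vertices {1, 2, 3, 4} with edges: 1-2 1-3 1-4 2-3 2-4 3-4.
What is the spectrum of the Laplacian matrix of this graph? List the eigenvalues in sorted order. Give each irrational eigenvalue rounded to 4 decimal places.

Reading degrees in the order [1, 2, 3, 4] gives [3, 3, 3, 3]; set D = diag(3, 3, 3, 3) and form L = D - A. Diagonalising L (or applying a numerical eigensolver to the 4x4 matrix) gives the spectrum above. The single zero eigenvalue shows the graph is connected. By the matrix-tree theorem the graph has (1/4) * product of the nonzero eigenvalues = 16 spanning trees. The eigenvalues sum to 12, which equals trace(L) = 2|E|.

[0, 4, 4, 4]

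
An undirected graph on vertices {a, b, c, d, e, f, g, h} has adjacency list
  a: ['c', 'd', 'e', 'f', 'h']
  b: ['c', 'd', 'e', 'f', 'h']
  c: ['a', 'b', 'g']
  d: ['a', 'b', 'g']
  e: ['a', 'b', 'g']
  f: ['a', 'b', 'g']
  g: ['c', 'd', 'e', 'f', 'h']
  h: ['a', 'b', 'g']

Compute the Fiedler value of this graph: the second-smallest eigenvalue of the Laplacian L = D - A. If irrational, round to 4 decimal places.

3

With the vertex order [a, b, c, d, e, f, g, h], the degrees are [5, 5, 3, 3, 3, 3, 5, 3], giving D = diag(5, 5, 3, 3, 3, 3, 5, 3) and L = D - A. The sorted Laplacian eigenvalues are [0, 3, 3, 3, 3, 5, 5, 8]; the algebraic connectivity is the second entry, 3. There is one zero in the spectrum, matching the 1 component.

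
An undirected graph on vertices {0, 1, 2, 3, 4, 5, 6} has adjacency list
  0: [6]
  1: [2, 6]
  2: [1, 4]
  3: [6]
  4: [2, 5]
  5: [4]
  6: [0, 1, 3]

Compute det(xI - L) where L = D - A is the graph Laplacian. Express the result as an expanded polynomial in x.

x^7 - 12x^6 + 54x^5 - 114x^4 + 116x^3 - 52x^2 + 7x

Reading degrees in the order [0, 1, 2, 3, 4, 5, 6] gives [1, 2, 2, 1, 2, 1, 3]; set D = diag(1, 2, 2, 1, 2, 1, 3) and form L = D - A. Computing det(xI - L) by cofactor expansion (or equivalently via sum-over-permutations) gives x^7 - 12x^6 + 54x^5 - 114x^4 + 116x^3 - 52x^2 + 7x. The coefficient of x^6 equals -trace(L) = -12, matching the sum of degrees. There is one zero in the spectrum, matching the 1 component. The largest eigenvalue, 4.2283, is at most the vertex count 7.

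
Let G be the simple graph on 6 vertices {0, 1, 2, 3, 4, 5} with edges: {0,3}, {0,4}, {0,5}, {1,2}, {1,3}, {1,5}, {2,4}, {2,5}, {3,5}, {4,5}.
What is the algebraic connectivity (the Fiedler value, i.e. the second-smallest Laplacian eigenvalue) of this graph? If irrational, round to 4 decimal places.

2.3820

Each diagonal entry of L is the vertex degree and each off-diagonal entry is -1 where an edge is present, 0 otherwise; in the order [0, 1, 2, 3, 4, 5] the diagonal is [3, 3, 3, 3, 3, 5]. The sorted Laplacian eigenvalues are [0, 2.3820, 2.3820, 4.6180, 4.6180, 6]; the algebraic connectivity is the second entry, 2.3820.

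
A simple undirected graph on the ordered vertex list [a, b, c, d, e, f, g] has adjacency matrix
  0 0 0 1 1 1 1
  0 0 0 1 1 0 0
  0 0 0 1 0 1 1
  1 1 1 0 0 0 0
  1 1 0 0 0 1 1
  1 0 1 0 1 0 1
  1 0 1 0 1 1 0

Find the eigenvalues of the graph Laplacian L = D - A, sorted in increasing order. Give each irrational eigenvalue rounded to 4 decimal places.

[0, 1.6571, 2.5858, 3.5293, 5, 5.4142, 5.8136]

With the vertex order [a, b, c, d, e, f, g], the degrees are [4, 2, 3, 3, 4, 4, 4], giving D = diag(4, 2, 3, 3, 4, 4, 4) and L = D - A. L is symmetric positive semidefinite, so every eigenvalue is real and nonnegative. By the matrix-tree theorem the graph has (1/7) * product of the nonzero eigenvalues = 340 spanning trees.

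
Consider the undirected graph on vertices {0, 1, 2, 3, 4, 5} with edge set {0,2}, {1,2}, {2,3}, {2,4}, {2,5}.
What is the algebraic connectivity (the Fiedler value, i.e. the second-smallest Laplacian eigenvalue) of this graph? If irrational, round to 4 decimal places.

Reading degrees in the order [0, 1, 2, 3, 4, 5] gives [1, 1, 5, 1, 1, 1]; set D = diag(1, 1, 5, 1, 1, 1) and form L = D - A. Computing the eigenvalues of L and sorting gives [0, 1, 1, 1, 1, 6]. The Fiedler value lambda_2 = 1 is strictly positive, so the graph is connected. The eigenvalues sum to 10, which equals trace(L) = 2|E|.

1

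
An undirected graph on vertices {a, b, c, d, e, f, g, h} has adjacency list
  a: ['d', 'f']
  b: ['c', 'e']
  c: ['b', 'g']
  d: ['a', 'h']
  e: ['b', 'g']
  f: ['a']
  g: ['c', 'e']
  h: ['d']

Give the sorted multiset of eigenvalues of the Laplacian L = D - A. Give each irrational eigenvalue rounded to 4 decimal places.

[0, 0, 0.5858, 2, 2, 2, 3.4142, 4]

Each diagonal entry of L is the vertex degree and each off-diagonal entry is -1 where an edge is present, 0 otherwise; in the order [a, b, c, d, e, f, g, h] the diagonal is [2, 2, 2, 2, 2, 1, 2, 1]. Diagonalising L (or applying a numerical eigensolver to the 8x8 matrix) gives the spectrum above. The 2 zero eigenvalues correspond to the 2 connected components. There are 2 zeros in the spectrum, matching the 2 components.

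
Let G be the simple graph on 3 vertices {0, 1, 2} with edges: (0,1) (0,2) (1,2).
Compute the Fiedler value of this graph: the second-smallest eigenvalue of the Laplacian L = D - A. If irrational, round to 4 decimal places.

Reading degrees in the order [0, 1, 2] gives [2, 2, 2]; set D = diag(2, 2, 2) and form L = D - A. The smallest Laplacian eigenvalue is always 0. The next one, lambda_2 = 3, measures how hard the graph is to disconnect: larger values mean better connectivity. The largest eigenvalue, 3, is at most the vertex count 3. There is one zero in the spectrum, matching the 1 component.

3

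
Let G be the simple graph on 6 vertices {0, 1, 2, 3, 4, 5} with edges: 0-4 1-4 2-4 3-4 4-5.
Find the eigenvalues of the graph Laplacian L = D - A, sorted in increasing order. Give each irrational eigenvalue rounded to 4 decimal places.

With the vertex order [0, 1, 2, 3, 4, 5], the degrees are [1, 1, 1, 1, 5, 1], giving D = diag(1, 1, 1, 1, 5, 1) and L = D - A. Diagonalising L (or applying a numerical eigensolver to the 6x6 matrix) gives the spectrum above. The single zero eigenvalue shows the graph is connected. By the matrix-tree theorem the graph has (1/6) * product of the nonzero eigenvalues = 1 spanning tree.

[0, 1, 1, 1, 1, 6]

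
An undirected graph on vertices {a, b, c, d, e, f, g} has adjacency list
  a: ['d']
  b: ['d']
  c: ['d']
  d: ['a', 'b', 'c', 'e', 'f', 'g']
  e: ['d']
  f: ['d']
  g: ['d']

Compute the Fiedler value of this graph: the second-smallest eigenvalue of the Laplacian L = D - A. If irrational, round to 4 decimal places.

Reading degrees in the order [a, b, c, d, e, f, g] gives [1, 1, 1, 6, 1, 1, 1]; set D = diag(1, 1, 1, 6, 1, 1, 1) and form L = D - A. Computing the eigenvalues of L and sorting gives [0, 1, 1, 1, 1, 1, 7]. The Fiedler value lambda_2 = 1 is strictly positive, so the graph is connected. The eigenvalues sum to 12, which equals trace(L) = 2|E|. By the matrix-tree theorem the graph has (1/7) * product of the nonzero eigenvalues = 1 spanning tree.

1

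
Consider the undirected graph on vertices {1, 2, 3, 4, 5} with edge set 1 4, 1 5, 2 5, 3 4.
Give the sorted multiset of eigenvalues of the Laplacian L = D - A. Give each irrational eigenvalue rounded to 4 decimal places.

With the vertex order [1, 2, 3, 4, 5], the degrees are [2, 1, 1, 2, 2], giving D = diag(2, 1, 1, 2, 2) and L = D - A. Since every row of L sums to 0, the all-ones vector is in the kernel and 0 is an eigenvalue. By the matrix-tree theorem the graph has (1/5) * product of the nonzero eigenvalues = 1 spanning tree. The largest eigenvalue, 3.6180, is at most the vertex count 5.

[0, 0.3820, 1.3820, 2.6180, 3.6180]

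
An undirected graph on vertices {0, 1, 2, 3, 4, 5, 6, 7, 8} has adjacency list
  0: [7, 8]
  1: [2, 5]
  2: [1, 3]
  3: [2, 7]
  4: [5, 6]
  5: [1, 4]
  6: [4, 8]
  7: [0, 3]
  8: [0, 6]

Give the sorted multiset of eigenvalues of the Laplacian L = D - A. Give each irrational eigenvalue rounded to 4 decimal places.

Each diagonal entry of L is the vertex degree and each off-diagonal entry is -1 where an edge is present, 0 otherwise; in the order [0, 1, 2, 3, 4, 5, 6, 7, 8] the diagonal is [2, 2, 2, 2, 2, 2, 2, 2, 2]. L is symmetric positive semidefinite, so every eigenvalue is real and nonnegative. The largest eigenvalue, 3.8794, is at most the vertex count 9. By the matrix-tree theorem the graph has (1/9) * product of the nonzero eigenvalues = 9 spanning trees.

[0, 0.4679, 0.4679, 1.6527, 1.6527, 3, 3, 3.8794, 3.8794]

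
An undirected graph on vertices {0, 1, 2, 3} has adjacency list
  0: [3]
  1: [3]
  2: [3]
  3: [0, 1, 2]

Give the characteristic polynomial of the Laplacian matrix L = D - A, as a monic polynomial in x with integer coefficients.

x^4 - 6x^3 + 9x^2 - 4x

Reading degrees in the order [0, 1, 2, 3] gives [1, 1, 1, 3]; set D = diag(1, 1, 1, 3) and form L = D - A. The eigenvalues of L are [0, 1, 1, 4]; the characteristic polynomial is the product of (x - lambda_i), which multiplies out to x^4 - 6x^3 + 9x^2 - 4x. The coefficient of x^3 equals -trace(L) = -6, matching the sum of degrees.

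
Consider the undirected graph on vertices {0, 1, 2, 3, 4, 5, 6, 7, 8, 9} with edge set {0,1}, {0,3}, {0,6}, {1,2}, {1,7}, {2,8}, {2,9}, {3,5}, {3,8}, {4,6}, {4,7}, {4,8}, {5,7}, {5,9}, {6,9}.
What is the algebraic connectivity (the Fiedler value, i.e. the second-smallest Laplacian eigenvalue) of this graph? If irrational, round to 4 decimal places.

Each diagonal entry of L is the vertex degree and each off-diagonal entry is -1 where an edge is present, 0 otherwise; in the order [0, 1, 2, 3, 4, 5, 6, 7, 8, 9] the diagonal is [3, 3, 3, 3, 3, 3, 3, 3, 3, 3]. The sorted Laplacian eigenvalues are [0, 2, 2, 2, 2, 2, 5, 5, 5, 5]; the algebraic connectivity is the second entry, 2. There is one zero in the spectrum, matching the 1 component. The eigenvalues sum to 30, which equals trace(L) = 2|E|.

2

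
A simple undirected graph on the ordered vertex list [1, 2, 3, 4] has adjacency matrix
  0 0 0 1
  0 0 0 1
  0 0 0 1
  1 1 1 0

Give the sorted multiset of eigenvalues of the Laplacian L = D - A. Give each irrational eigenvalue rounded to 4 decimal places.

Reading degrees in the order [1, 2, 3, 4] gives [1, 1, 1, 3]; set D = diag(1, 1, 1, 3) and form L = D - A. Since every row of L sums to 0, the all-ones vector is in the kernel and 0 is an eigenvalue. The single zero eigenvalue shows the graph is connected. There is one zero in the spectrum, matching the 1 component.

[0, 1, 1, 4]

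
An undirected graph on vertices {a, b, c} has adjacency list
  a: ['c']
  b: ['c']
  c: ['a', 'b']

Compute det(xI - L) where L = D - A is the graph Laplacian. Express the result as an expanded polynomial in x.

x^3 - 4x^2 + 3x

Each diagonal entry of L is the vertex degree and each off-diagonal entry is -1 where an edge is present, 0 otherwise; in the order [a, b, c] the diagonal is [1, 1, 2]. L has integer entries, so p(x) = det(xI - L) has integer coefficients. Expanding the determinant yields x^3 - 4x^2 + 3x. Since p(0) = det(-L) = 0, x divides p(x). The largest eigenvalue, 3, is at most the vertex count 3. By the matrix-tree theorem the graph has (1/3) * product of the nonzero eigenvalues = 1 spanning tree.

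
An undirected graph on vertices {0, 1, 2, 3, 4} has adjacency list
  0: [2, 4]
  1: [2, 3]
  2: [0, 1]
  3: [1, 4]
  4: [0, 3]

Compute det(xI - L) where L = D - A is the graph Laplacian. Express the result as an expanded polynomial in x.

x^5 - 10x^4 + 35x^3 - 50x^2 + 25x

Each diagonal entry of L is the vertex degree and each off-diagonal entry is -1 where an edge is present, 0 otherwise; in the order [0, 1, 2, 3, 4] the diagonal is [2, 2, 2, 2, 2]. L has integer entries, so p(x) = det(xI - L) has integer coefficients. Expanding the determinant yields x^5 - 10x^4 + 35x^3 - 50x^2 + 25x. Since p(0) = det(-L) = 0, x divides p(x). There is one zero in the spectrum, matching the 1 component. The eigenvalues sum to 10, which equals trace(L) = 2|E|.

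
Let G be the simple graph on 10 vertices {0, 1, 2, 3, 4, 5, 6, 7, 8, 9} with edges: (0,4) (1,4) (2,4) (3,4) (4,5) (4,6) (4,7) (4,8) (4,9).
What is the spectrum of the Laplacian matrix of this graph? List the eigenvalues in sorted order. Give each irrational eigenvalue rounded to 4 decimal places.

With the vertex order [0, 1, 2, 3, 4, 5, 6, 7, 8, 9], the degrees are [1, 1, 1, 1, 9, 1, 1, 1, 1, 1], giving D = diag(1, 1, 1, 1, 9, 1, 1, 1, 1, 1) and L = D - A. Diagonalising L (or applying a numerical eigensolver to the 10x10 matrix) gives the spectrum above. The single zero eigenvalue shows the graph is connected. By the matrix-tree theorem the graph has (1/10) * product of the nonzero eigenvalues = 1 spanning tree.

[0, 1, 1, 1, 1, 1, 1, 1, 1, 10]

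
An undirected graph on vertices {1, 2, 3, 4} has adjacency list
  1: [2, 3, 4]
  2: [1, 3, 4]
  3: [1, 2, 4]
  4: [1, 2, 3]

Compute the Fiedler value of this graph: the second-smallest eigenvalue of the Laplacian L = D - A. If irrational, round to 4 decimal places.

4

With the vertex order [1, 2, 3, 4], the degrees are [3, 3, 3, 3], giving D = diag(3, 3, 3, 3) and L = D - A. Computing the eigenvalues of L and sorting gives [0, 4, 4, 4]. The Fiedler value lambda_2 = 4 is strictly positive, so the graph is connected. There is one zero in the spectrum, matching the 1 component.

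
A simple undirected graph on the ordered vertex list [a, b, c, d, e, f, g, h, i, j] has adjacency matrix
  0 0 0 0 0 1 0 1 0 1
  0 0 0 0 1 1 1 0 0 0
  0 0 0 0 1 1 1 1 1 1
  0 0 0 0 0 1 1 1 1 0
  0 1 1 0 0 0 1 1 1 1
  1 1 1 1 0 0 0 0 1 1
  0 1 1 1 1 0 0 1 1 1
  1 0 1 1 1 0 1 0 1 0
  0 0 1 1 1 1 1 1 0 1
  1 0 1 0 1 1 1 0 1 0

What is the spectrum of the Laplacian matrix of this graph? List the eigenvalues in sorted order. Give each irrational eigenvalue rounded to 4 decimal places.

Reading degrees in the order [a, b, c, d, e, f, g, h, i, j] gives [3, 3, 6, 4, 6, 6, 7, 6, 7, 6]; set D = diag(3, 3, 6, 4, 6, 6, 7, 6, 7, 6) and form L = D - A. L is symmetric positive semidefinite, so every eigenvalue is real and nonnegative. The single zero eigenvalue shows the graph is connected.

[0, 2.6002, 3.1204, 4.0937, 5.3680, 6.6086, 7.4352, 7.8052, 8.2801, 8.6887]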